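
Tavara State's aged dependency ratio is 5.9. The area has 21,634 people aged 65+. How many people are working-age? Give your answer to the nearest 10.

Working-age: 366,680

Old-age dependency ratio = elderly / working-age × 100
5.9 = 21,634 / W × 100
⇒ 366,680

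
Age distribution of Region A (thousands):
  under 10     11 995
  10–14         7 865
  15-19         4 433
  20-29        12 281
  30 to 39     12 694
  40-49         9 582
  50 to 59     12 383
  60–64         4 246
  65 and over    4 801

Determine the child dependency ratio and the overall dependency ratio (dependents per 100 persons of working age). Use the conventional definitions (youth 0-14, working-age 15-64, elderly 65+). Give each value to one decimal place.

Youth dependency ratio: 35.7
Total dependency ratio: 44.3

0–14: 11 995 + 7 865 = 19 860
15–64: 4 433 + 12 281 + 12 694 + 9 582 + 12 383 + 4 246 = 55 619
65+: 4 801
Youth dependency ratio = 19 860 / 55 619 × 100 = 35.7
Total dependency ratio = (19 860 + 4 801) / 55 619 × 100 = 24 661 / 55 619 × 100 = 44.3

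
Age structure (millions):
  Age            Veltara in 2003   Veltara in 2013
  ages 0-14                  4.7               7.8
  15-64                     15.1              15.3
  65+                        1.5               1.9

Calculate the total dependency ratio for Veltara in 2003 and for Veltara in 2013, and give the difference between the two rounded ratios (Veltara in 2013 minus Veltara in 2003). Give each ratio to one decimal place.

Veltara in 2003: (4.7 + 1.5) / 15.1 × 100 = 6.2 / 15.1 × 100 = 41.1
Veltara in 2013: (7.8 + 1.9) / 15.3 × 100 = 9.7 / 15.3 × 100 = 63.4

Veltara in 2003: 41.1
Veltara in 2013: 63.4
Difference: +22.3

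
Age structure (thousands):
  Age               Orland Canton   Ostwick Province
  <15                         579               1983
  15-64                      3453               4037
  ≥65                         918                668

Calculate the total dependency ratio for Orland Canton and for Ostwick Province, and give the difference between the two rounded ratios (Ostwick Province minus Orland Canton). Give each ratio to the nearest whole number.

Orland Canton: (579 + 918) / 3453 × 100 = 1497 / 3453 × 100 = 43
Ostwick Province: (1983 + 668) / 4037 × 100 = 2651 / 4037 × 100 = 66

Orland Canton: 43
Ostwick Province: 66
Difference: +23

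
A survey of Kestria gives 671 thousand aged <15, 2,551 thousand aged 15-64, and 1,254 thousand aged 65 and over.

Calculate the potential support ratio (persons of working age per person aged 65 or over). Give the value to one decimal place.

Potential support ratio = 2,551 / 1,254 = 2.0

Potential support ratio: 2.0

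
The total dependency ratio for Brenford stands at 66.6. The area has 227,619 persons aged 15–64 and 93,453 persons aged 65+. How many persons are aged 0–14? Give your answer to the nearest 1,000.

Total dependency ratio = (youth + elderly) / working-age × 100
66.6 = (Y + 93,453) / 227,619 × 100
⇒ 58,000

Aged 0–14: 58,000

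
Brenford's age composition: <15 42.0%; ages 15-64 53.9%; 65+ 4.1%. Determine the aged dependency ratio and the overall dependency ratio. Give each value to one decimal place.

Old-age dependency ratio: 7.6
Total dependency ratio: 85.5

Old-age dependency ratio = 4.1 / 53.9 × 100 = 7.6
Total dependency ratio = (42.0 + 4.1) / 53.9 × 100 = 46.1 / 53.9 × 100 = 85.5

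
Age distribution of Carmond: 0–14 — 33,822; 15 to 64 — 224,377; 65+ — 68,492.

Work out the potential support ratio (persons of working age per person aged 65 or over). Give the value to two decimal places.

Potential support ratio: 3.28

Potential support ratio = 224,377 / 68,492 = 3.28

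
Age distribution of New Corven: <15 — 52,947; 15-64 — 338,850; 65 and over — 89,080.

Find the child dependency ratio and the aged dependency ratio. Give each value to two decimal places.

Youth dependency ratio = 52,947 / 338,850 × 100 = 15.63
Old-age dependency ratio = 89,080 / 338,850 × 100 = 26.29

Youth dependency ratio: 15.63
Old-age dependency ratio: 26.29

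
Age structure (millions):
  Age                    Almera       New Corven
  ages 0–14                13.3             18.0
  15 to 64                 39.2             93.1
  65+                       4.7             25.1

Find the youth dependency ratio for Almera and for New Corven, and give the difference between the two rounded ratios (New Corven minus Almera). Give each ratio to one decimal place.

Almera: 33.9
New Corven: 19.3
Difference: -14.6

Almera: 13.3 / 39.2 × 100 = 33.9
New Corven: 18.0 / 93.1 × 100 = 19.3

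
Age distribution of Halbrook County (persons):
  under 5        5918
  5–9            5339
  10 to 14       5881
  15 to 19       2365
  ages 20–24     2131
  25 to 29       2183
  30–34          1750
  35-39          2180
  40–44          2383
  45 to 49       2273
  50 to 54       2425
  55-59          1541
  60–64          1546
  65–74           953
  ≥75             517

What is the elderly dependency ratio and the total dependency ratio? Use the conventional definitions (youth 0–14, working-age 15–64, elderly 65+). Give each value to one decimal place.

Old-age dependency ratio: 7.1
Total dependency ratio: 89.6

0–14: 5918 + 5339 + 5881 = 17138
15–64: 2365 + 2131 + 2183 + 1750 + 2180 + 2383 + 2273 + 2425 + 1541 + 1546 = 20777
65+: 953 + 517 = 1470
Old-age dependency ratio = 1470 / 20777 × 100 = 7.1
Total dependency ratio = (17138 + 1470) / 20777 × 100 = 18608 / 20777 × 100 = 89.6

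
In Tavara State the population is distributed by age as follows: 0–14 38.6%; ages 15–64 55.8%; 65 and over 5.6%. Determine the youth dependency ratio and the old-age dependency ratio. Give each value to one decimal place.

Youth dependency ratio = 38.6 / 55.8 × 100 = 69.2
Old-age dependency ratio = 5.6 / 55.8 × 100 = 10.0

Youth dependency ratio: 69.2
Old-age dependency ratio: 10.0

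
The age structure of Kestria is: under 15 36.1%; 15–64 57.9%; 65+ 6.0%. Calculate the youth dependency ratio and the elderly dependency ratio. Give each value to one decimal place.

Youth dependency ratio = 36.1 / 57.9 × 100 = 62.3
Old-age dependency ratio = 6.0 / 57.9 × 100 = 10.4

Youth dependency ratio: 62.3
Old-age dependency ratio: 10.4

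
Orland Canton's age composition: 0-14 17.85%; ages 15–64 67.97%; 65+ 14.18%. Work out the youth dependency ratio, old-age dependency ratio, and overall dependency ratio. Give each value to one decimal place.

Youth dependency ratio = 17.85 / 67.97 × 100 = 26.3
Old-age dependency ratio = 14.18 / 67.97 × 100 = 20.9
Total dependency ratio = (17.85 + 14.18) / 67.97 × 100 = 32.03 / 67.97 × 100 = 47.1

Youth dependency ratio: 26.3
Old-age dependency ratio: 20.9
Total dependency ratio: 47.1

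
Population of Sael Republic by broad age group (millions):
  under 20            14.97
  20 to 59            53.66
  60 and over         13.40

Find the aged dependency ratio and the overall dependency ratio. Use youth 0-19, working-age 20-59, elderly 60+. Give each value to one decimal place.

Old-age dependency ratio: 25.0
Total dependency ratio: 52.9

Old-age dependency ratio = 13.40 / 53.66 × 100 = 25.0
Total dependency ratio = (14.97 + 13.40) / 53.66 × 100 = 28.37 / 53.66 × 100 = 52.9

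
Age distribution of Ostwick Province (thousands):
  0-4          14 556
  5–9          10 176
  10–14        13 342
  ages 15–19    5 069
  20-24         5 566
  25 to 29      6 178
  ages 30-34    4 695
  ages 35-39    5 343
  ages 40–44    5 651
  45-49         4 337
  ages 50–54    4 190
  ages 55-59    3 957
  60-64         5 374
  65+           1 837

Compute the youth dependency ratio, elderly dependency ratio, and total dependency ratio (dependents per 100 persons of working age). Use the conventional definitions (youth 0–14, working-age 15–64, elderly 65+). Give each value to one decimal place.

Youth dependency ratio: 75.6
Old-age dependency ratio: 3.6
Total dependency ratio: 79.3

0–14: 14 556 + 10 176 + 13 342 = 38 074
15–64: 5 069 + 5 566 + 6 178 + 4 695 + 5 343 + 5 651 + 4 337 + 4 190 + 3 957 + 5 374 = 50 360
65+: 1 837
Youth dependency ratio = 38 074 / 50 360 × 100 = 75.6
Old-age dependency ratio = 1 837 / 50 360 × 100 = 3.6
Total dependency ratio = (38 074 + 1 837) / 50 360 × 100 = 39 911 / 50 360 × 100 = 79.3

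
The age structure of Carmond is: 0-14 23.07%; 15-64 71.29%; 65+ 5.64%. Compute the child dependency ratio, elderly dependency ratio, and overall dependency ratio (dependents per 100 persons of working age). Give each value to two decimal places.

Youth dependency ratio = 23.07 / 71.29 × 100 = 32.36
Old-age dependency ratio = 5.64 / 71.29 × 100 = 7.91
Total dependency ratio = (23.07 + 5.64) / 71.29 × 100 = 28.71 / 71.29 × 100 = 40.27

Youth dependency ratio: 32.36
Old-age dependency ratio: 7.91
Total dependency ratio: 40.27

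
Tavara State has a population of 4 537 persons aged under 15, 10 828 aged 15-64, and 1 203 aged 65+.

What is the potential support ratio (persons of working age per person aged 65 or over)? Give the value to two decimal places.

Potential support ratio = 10 828 / 1 203 = 9.00

Potential support ratio: 9.00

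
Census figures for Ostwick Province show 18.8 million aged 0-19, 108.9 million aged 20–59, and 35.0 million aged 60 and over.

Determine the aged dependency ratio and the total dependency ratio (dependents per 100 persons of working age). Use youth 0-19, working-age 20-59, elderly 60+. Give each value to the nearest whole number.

Old-age dependency ratio = 35.0 / 108.9 × 100 = 32
Total dependency ratio = (18.8 + 35.0) / 108.9 × 100 = 53.8 / 108.9 × 100 = 49

Old-age dependency ratio: 32
Total dependency ratio: 49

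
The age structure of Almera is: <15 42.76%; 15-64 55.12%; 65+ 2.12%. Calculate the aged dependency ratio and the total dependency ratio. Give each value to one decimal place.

Old-age dependency ratio = 2.12 / 55.12 × 100 = 3.8
Total dependency ratio = (42.76 + 2.12) / 55.12 × 100 = 44.88 / 55.12 × 100 = 81.4

Old-age dependency ratio: 3.8
Total dependency ratio: 81.4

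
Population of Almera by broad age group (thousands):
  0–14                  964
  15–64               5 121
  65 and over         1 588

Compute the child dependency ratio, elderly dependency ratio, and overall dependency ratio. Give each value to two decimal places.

Youth dependency ratio = 964 / 5 121 × 100 = 18.82
Old-age dependency ratio = 1 588 / 5 121 × 100 = 31.01
Total dependency ratio = (964 + 1 588) / 5 121 × 100 = 2 552 / 5 121 × 100 = 49.83

Youth dependency ratio: 18.82
Old-age dependency ratio: 31.01
Total dependency ratio: 49.83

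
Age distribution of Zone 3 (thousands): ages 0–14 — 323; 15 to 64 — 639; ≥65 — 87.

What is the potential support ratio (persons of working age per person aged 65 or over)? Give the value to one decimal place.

Potential support ratio = 639 / 87 = 7.3

Potential support ratio: 7.3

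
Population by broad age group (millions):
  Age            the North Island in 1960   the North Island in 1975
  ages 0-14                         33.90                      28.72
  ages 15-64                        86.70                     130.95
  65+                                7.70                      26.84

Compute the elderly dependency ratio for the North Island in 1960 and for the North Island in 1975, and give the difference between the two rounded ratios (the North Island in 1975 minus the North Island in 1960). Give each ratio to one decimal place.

the North Island in 1960: 8.9
the North Island in 1975: 20.5
Difference: +11.6

the North Island in 1960: 7.70 / 86.70 × 100 = 8.9
the North Island in 1975: 26.84 / 130.95 × 100 = 20.5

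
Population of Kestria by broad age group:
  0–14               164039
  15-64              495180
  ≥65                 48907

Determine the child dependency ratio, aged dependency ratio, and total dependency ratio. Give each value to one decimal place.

Youth dependency ratio = 164039 / 495180 × 100 = 33.1
Old-age dependency ratio = 48907 / 495180 × 100 = 9.9
Total dependency ratio = (164039 + 48907) / 495180 × 100 = 212946 / 495180 × 100 = 43.0

Youth dependency ratio: 33.1
Old-age dependency ratio: 9.9
Total dependency ratio: 43.0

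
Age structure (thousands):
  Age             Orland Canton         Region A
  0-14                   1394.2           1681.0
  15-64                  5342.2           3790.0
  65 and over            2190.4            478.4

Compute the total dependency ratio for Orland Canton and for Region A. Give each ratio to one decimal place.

Orland Canton: (1394.2 + 2190.4) / 5342.2 × 100 = 3584.6 / 5342.2 × 100 = 67.1
Region A: (1681.0 + 478.4) / 3790.0 × 100 = 2159.4 / 3790.0 × 100 = 57.0

Orland Canton: 67.1
Region A: 57.0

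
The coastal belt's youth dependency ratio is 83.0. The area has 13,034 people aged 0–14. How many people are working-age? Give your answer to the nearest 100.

Youth dependency ratio = youth / working-age × 100
83.0 = 13,034 / W × 100
⇒ 15,700

Working-age: 15,700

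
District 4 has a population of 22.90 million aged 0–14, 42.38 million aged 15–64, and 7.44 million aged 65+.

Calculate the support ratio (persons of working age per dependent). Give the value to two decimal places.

Support ratio: 1.40

Support ratio = 42.38 / (22.90 + 7.44) = 42.38 / 30.34 = 1.40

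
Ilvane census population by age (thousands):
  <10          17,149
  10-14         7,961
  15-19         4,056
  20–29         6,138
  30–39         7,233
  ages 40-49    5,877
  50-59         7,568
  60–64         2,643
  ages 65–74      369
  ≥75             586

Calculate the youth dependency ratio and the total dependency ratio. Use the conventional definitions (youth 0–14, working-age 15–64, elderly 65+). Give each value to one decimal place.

0–14: 17,149 + 7,961 = 25,110
15–64: 4,056 + 6,138 + 7,233 + 5,877 + 7,568 + 2,643 = 33,515
65+: 369 + 586 = 955
Youth dependency ratio = 25,110 / 33,515 × 100 = 74.9
Total dependency ratio = (25,110 + 955) / 33,515 × 100 = 26,065 / 33,515 × 100 = 77.8

Youth dependency ratio: 74.9
Total dependency ratio: 77.8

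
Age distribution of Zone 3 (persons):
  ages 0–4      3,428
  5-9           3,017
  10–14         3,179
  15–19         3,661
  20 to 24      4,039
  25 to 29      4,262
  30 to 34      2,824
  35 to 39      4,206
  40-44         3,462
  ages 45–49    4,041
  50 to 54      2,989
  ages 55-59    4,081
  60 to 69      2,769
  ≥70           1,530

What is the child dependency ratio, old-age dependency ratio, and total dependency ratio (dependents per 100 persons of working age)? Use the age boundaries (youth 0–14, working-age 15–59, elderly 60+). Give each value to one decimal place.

Youth dependency ratio: 28.7
Old-age dependency ratio: 12.8
Total dependency ratio: 41.5

0–14: 3,428 + 3,017 + 3,179 = 9,624
15–59: 3,661 + 4,039 + 4,262 + 2,824 + 4,206 + 3,462 + 4,041 + 2,989 + 4,081 = 33,565
60+: 2,769 + 1,530 = 4,299
Youth dependency ratio = 9,624 / 33,565 × 100 = 28.7
Old-age dependency ratio = 4,299 / 33,565 × 100 = 12.8
Total dependency ratio = (9,624 + 4,299) / 33,565 × 100 = 13,923 / 33,565 × 100 = 41.5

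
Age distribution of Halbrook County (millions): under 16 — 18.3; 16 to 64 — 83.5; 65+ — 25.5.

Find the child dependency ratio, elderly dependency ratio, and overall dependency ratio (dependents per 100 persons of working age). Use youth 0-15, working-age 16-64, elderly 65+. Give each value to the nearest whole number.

Youth dependency ratio = 18.3 / 83.5 × 100 = 22
Old-age dependency ratio = 25.5 / 83.5 × 100 = 31
Total dependency ratio = (18.3 + 25.5) / 83.5 × 100 = 43.8 / 83.5 × 100 = 52

Youth dependency ratio: 22
Old-age dependency ratio: 31
Total dependency ratio: 52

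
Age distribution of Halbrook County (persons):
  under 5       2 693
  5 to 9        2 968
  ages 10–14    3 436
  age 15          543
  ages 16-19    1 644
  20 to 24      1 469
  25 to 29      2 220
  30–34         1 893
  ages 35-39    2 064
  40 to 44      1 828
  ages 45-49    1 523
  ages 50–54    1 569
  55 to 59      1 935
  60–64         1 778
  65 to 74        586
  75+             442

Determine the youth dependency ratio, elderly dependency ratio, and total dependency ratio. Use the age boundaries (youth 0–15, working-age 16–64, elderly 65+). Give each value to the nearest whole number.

Youth dependency ratio: 54
Old-age dependency ratio: 6
Total dependency ratio: 60

0–15: 2 693 + 2 968 + 3 436 + 543 = 9 640
16–64: 1 644 + 1 469 + 2 220 + 1 893 + 2 064 + 1 828 + 1 523 + 1 569 + 1 935 + 1 778 = 17 923
65+: 586 + 442 = 1 028
Youth dependency ratio = 9 640 / 17 923 × 100 = 54
Old-age dependency ratio = 1 028 / 17 923 × 100 = 6
Total dependency ratio = (9 640 + 1 028) / 17 923 × 100 = 10 668 / 17 923 × 100 = 60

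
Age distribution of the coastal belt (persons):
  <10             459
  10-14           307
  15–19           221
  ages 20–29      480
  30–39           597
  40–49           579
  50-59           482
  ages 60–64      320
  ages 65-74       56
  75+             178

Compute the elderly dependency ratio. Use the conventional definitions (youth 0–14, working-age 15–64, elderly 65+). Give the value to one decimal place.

Old-age dependency ratio: 8.7

0–14: 459 + 307 = 766
15–64: 221 + 480 + 597 + 579 + 482 + 320 = 2679
65+: 56 + 178 = 234
Old-age dependency ratio = 234 / 2679 × 100 = 8.7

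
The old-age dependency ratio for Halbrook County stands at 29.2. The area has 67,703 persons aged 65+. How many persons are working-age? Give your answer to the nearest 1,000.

Old-age dependency ratio = elderly / working-age × 100
29.2 = 67,703 / W × 100
⇒ 232,000

Working-age: 232,000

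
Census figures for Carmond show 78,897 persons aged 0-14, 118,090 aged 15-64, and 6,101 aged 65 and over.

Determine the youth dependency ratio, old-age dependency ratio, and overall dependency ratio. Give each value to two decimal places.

Youth dependency ratio: 66.81
Old-age dependency ratio: 5.17
Total dependency ratio: 71.98

Youth dependency ratio = 78,897 / 118,090 × 100 = 66.81
Old-age dependency ratio = 6,101 / 118,090 × 100 = 5.17
Total dependency ratio = (78,897 + 6,101) / 118,090 × 100 = 84,998 / 118,090 × 100 = 71.98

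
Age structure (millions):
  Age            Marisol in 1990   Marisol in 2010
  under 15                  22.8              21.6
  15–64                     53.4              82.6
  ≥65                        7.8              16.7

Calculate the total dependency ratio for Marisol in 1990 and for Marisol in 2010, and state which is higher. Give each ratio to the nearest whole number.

Marisol in 1990: 57
Marisol in 2010: 46
Higher: Marisol in 1990

Marisol in 1990: (22.8 + 7.8) / 53.4 × 100 = 30.6 / 53.4 × 100 = 57
Marisol in 2010: (21.6 + 16.7) / 82.6 × 100 = 38.3 / 82.6 × 100 = 46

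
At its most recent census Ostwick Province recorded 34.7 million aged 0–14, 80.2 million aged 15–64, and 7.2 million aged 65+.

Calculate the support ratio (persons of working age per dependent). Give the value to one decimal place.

Support ratio = 80.2 / (34.7 + 7.2) = 80.2 / 41.9 = 1.9

Support ratio: 1.9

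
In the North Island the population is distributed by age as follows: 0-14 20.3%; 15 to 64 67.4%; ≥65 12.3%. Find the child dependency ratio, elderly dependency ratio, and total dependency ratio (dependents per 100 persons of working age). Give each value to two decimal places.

Youth dependency ratio = 20.3 / 67.4 × 100 = 30.12
Old-age dependency ratio = 12.3 / 67.4 × 100 = 18.25
Total dependency ratio = (20.3 + 12.3) / 67.4 × 100 = 32.6 / 67.4 × 100 = 48.37

Youth dependency ratio: 30.12
Old-age dependency ratio: 18.25
Total dependency ratio: 48.37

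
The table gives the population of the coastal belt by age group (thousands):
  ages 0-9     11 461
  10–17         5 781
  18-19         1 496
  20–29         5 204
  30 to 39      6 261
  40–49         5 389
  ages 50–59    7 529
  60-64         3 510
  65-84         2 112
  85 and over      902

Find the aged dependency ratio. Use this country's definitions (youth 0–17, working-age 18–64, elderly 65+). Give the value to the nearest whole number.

Old-age dependency ratio: 10

0–17: 11 461 + 5 781 = 17 242
18–64: 1 496 + 5 204 + 6 261 + 5 389 + 7 529 + 3 510 = 29 389
65+: 2 112 + 902 = 3 014
Old-age dependency ratio = 3 014 / 29 389 × 100 = 10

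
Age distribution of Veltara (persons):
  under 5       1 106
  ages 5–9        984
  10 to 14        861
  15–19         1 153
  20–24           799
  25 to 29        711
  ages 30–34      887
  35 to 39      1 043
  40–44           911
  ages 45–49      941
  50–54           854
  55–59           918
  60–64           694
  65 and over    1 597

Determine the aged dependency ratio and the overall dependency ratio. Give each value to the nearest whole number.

Old-age dependency ratio: 18
Total dependency ratio: 51

0–14: 1 106 + 984 + 861 = 2 951
15–64: 1 153 + 799 + 711 + 887 + 1 043 + 911 + 941 + 854 + 918 + 694 = 8 911
65+: 1 597
Old-age dependency ratio = 1 597 / 8 911 × 100 = 18
Total dependency ratio = (2 951 + 1 597) / 8 911 × 100 = 4 548 / 8 911 × 100 = 51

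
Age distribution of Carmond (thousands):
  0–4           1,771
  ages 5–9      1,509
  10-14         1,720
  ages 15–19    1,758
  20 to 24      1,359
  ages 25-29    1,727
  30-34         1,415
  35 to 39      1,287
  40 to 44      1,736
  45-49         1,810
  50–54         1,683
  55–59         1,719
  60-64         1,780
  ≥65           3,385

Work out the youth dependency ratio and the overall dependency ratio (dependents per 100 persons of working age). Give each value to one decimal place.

Youth dependency ratio: 30.7
Total dependency ratio: 51.5

0–14: 1,771 + 1,509 + 1,720 = 5,000
15–64: 1,758 + 1,359 + 1,727 + 1,415 + 1,287 + 1,736 + 1,810 + 1,683 + 1,719 + 1,780 = 16,274
65+: 3,385
Youth dependency ratio = 5,000 / 16,274 × 100 = 30.7
Total dependency ratio = (5,000 + 3,385) / 16,274 × 100 = 8,385 / 16,274 × 100 = 51.5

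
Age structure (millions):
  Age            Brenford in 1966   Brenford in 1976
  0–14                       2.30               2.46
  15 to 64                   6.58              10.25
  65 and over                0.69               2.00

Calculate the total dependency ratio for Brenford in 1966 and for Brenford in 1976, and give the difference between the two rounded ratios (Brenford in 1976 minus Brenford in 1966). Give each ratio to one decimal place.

Brenford in 1966: (2.30 + 0.69) / 6.58 × 100 = 2.99 / 6.58 × 100 = 45.4
Brenford in 1976: (2.46 + 2.00) / 10.25 × 100 = 4.46 / 10.25 × 100 = 43.5

Brenford in 1966: 45.4
Brenford in 1976: 43.5
Difference: -1.9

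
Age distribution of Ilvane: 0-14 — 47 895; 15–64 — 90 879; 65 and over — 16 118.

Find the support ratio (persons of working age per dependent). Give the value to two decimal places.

Support ratio = 90 879 / (47 895 + 16 118) = 90 879 / 64 013 = 1.42

Support ratio: 1.42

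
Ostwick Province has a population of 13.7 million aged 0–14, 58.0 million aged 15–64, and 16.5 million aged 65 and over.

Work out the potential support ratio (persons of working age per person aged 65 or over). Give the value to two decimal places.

Potential support ratio: 3.52

Potential support ratio = 58.0 / 16.5 = 3.52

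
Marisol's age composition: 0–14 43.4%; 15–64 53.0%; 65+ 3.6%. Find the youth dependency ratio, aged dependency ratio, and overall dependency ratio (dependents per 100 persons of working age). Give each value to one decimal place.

Youth dependency ratio: 81.9
Old-age dependency ratio: 6.8
Total dependency ratio: 88.7

Youth dependency ratio = 43.4 / 53.0 × 100 = 81.9
Old-age dependency ratio = 3.6 / 53.0 × 100 = 6.8
Total dependency ratio = (43.4 + 3.6) / 53.0 × 100 = 47.0 / 53.0 × 100 = 88.7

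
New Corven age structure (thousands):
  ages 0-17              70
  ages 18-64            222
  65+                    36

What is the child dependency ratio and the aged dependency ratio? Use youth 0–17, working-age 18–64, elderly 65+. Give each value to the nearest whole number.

Youth dependency ratio: 32
Old-age dependency ratio: 16

Youth dependency ratio = 70 / 222 × 100 = 32
Old-age dependency ratio = 36 / 222 × 100 = 16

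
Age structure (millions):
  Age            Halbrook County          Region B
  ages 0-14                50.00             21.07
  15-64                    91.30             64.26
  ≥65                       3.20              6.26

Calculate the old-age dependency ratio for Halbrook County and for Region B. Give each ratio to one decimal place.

Halbrook County: 3.20 / 91.30 × 100 = 3.5
Region B: 6.26 / 64.26 × 100 = 9.7

Halbrook County: 3.5
Region B: 9.7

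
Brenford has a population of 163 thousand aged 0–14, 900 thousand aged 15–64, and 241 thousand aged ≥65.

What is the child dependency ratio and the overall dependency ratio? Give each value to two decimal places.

Youth dependency ratio = 163 / 900 × 100 = 18.11
Total dependency ratio = (163 + 241) / 900 × 100 = 404 / 900 × 100 = 44.89

Youth dependency ratio: 18.11
Total dependency ratio: 44.89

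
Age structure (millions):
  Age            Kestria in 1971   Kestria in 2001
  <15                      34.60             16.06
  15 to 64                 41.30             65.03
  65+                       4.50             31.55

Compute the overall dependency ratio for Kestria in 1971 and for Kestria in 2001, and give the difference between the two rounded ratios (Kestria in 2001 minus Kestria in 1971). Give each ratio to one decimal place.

Kestria in 1971: 94.7
Kestria in 2001: 73.2
Difference: -21.5

Kestria in 1971: (34.60 + 4.50) / 41.30 × 100 = 39.10 / 41.30 × 100 = 94.7
Kestria in 2001: (16.06 + 31.55) / 65.03 × 100 = 47.61 / 65.03 × 100 = 73.2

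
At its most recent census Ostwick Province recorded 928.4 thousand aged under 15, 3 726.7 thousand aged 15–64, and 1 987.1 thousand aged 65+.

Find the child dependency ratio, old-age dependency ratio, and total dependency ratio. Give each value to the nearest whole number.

Youth dependency ratio: 25
Old-age dependency ratio: 53
Total dependency ratio: 78

Youth dependency ratio = 928.4 / 3 726.7 × 100 = 25
Old-age dependency ratio = 1 987.1 / 3 726.7 × 100 = 53
Total dependency ratio = (928.4 + 1 987.1) / 3 726.7 × 100 = 2 915.5 / 3 726.7 × 100 = 78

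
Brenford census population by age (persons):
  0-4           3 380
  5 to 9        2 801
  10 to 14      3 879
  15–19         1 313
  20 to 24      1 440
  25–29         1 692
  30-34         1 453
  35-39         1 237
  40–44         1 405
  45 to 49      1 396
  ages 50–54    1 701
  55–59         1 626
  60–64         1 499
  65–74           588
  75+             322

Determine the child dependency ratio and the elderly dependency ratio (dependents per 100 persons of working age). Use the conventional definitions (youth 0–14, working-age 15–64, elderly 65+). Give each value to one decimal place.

0–14: 3 380 + 2 801 + 3 879 = 10 060
15–64: 1 313 + 1 440 + 1 692 + 1 453 + 1 237 + 1 405 + 1 396 + 1 701 + 1 626 + 1 499 = 14 762
65+: 588 + 322 = 910
Youth dependency ratio = 10 060 / 14 762 × 100 = 68.1
Old-age dependency ratio = 910 / 14 762 × 100 = 6.2

Youth dependency ratio: 68.1
Old-age dependency ratio: 6.2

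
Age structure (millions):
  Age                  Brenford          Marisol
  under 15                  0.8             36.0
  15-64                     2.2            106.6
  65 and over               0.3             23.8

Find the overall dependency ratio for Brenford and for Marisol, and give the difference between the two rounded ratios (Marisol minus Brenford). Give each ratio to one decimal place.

Brenford: 50.0
Marisol: 56.1
Difference: +6.1

Brenford: (0.8 + 0.3) / 2.2 × 100 = 1.1 / 2.2 × 100 = 50.0
Marisol: (36.0 + 23.8) / 106.6 × 100 = 59.8 / 106.6 × 100 = 56.1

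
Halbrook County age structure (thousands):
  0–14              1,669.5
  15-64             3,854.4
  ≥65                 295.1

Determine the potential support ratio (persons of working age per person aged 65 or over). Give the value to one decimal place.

Potential support ratio = 3,854.4 / 295.1 = 13.1

Potential support ratio: 13.1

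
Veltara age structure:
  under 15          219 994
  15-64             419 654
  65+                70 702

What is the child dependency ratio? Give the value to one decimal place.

Youth dependency ratio = 219 994 / 419 654 × 100 = 52.4

Youth dependency ratio: 52.4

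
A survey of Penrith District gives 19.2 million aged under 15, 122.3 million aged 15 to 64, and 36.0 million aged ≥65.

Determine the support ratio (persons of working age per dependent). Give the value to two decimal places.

Support ratio = 122.3 / (19.2 + 36.0) = 122.3 / 55.2 = 2.22

Support ratio: 2.22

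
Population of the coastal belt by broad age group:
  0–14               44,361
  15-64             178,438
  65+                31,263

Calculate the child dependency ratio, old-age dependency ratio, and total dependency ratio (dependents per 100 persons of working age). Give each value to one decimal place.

Youth dependency ratio = 44,361 / 178,438 × 100 = 24.9
Old-age dependency ratio = 31,263 / 178,438 × 100 = 17.5
Total dependency ratio = (44,361 + 31,263) / 178,438 × 100 = 75,624 / 178,438 × 100 = 42.4

Youth dependency ratio: 24.9
Old-age dependency ratio: 17.5
Total dependency ratio: 42.4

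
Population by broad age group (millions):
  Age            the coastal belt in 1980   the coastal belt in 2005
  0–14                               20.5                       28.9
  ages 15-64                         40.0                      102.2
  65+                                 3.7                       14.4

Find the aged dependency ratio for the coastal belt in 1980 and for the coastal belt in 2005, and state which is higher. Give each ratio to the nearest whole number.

the coastal belt in 1980: 9
the coastal belt in 2005: 14
Higher: the coastal belt in 2005

the coastal belt in 1980: 3.7 / 40.0 × 100 = 9
the coastal belt in 2005: 14.4 / 102.2 × 100 = 14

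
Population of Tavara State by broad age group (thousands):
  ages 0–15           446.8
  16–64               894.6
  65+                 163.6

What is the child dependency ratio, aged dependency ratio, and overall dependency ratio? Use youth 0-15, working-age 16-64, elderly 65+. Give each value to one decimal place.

Youth dependency ratio: 49.9
Old-age dependency ratio: 18.3
Total dependency ratio: 68.2

Youth dependency ratio = 446.8 / 894.6 × 100 = 49.9
Old-age dependency ratio = 163.6 / 894.6 × 100 = 18.3
Total dependency ratio = (446.8 + 163.6) / 894.6 × 100 = 610.4 / 894.6 × 100 = 68.2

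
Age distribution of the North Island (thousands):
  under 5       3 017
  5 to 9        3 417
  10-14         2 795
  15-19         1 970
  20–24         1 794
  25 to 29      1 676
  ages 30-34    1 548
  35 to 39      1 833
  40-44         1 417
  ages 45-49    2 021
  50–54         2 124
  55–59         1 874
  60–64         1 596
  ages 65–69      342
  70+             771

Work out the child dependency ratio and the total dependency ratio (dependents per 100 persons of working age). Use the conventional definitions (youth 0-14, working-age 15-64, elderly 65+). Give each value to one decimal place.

Youth dependency ratio: 51.7
Total dependency ratio: 57.9

0–14: 3 017 + 3 417 + 2 795 = 9 229
15–64: 1 970 + 1 794 + 1 676 + 1 548 + 1 833 + 1 417 + 2 021 + 2 124 + 1 874 + 1 596 = 17 853
65+: 342 + 771 = 1 113
Youth dependency ratio = 9 229 / 17 853 × 100 = 51.7
Total dependency ratio = (9 229 + 1 113) / 17 853 × 100 = 10 342 / 17 853 × 100 = 57.9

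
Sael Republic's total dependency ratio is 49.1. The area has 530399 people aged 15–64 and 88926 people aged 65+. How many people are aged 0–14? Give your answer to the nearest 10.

Total dependency ratio = (youth + elderly) / working-age × 100
49.1 = (Y + 88926) / 530399 × 100
⇒ 171500

Aged 0–14: 171500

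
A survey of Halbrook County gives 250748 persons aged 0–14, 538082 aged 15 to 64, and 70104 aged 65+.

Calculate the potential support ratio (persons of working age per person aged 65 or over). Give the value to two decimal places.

Potential support ratio = 538082 / 70104 = 7.68

Potential support ratio: 7.68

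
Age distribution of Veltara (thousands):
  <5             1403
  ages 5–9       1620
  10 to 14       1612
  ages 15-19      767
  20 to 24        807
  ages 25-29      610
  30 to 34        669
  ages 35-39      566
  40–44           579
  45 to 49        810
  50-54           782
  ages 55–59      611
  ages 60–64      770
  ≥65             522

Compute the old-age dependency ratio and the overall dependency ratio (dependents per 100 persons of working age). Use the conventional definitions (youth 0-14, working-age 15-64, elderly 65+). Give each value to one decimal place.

Old-age dependency ratio: 7.5
Total dependency ratio: 74.0

0–14: 1403 + 1620 + 1612 = 4635
15–64: 767 + 807 + 610 + 669 + 566 + 579 + 810 + 782 + 611 + 770 = 6971
65+: 522
Old-age dependency ratio = 522 / 6971 × 100 = 7.5
Total dependency ratio = (4635 + 522) / 6971 × 100 = 5157 / 6971 × 100 = 74.0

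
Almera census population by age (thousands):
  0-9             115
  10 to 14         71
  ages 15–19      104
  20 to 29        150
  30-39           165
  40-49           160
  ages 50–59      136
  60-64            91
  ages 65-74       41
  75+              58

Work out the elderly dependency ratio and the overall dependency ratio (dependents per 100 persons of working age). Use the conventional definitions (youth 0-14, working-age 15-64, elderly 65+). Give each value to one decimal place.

Old-age dependency ratio: 12.3
Total dependency ratio: 35.4

0–14: 115 + 71 = 186
15–64: 104 + 150 + 165 + 160 + 136 + 91 = 806
65+: 41 + 58 = 99
Old-age dependency ratio = 99 / 806 × 100 = 12.3
Total dependency ratio = (186 + 99) / 806 × 100 = 285 / 806 × 100 = 35.4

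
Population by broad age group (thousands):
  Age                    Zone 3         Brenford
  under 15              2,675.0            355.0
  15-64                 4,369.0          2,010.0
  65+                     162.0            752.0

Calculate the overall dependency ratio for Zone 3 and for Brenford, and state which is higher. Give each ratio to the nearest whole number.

Zone 3: (2,675.0 + 162.0) / 4,369.0 × 100 = 2,837.0 / 4,369.0 × 100 = 65
Brenford: (355.0 + 752.0) / 2,010.0 × 100 = 1,107.0 / 2,010.0 × 100 = 55

Zone 3: 65
Brenford: 55
Higher: Zone 3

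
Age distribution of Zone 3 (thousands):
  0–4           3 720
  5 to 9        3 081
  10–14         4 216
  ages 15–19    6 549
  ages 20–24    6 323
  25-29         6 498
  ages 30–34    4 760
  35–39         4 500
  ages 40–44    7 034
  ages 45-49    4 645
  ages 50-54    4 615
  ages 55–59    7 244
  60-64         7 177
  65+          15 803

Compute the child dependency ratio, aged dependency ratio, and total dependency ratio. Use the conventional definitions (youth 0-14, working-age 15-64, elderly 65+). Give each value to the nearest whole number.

Youth dependency ratio: 19
Old-age dependency ratio: 27
Total dependency ratio: 45

0–14: 3 720 + 3 081 + 4 216 = 11 017
15–64: 6 549 + 6 323 + 6 498 + 4 760 + 4 500 + 7 034 + 4 645 + 4 615 + 7 244 + 7 177 = 59 345
65+: 15 803
Youth dependency ratio = 11 017 / 59 345 × 100 = 19
Old-age dependency ratio = 15 803 / 59 345 × 100 = 27
Total dependency ratio = (11 017 + 15 803) / 59 345 × 100 = 26 820 / 59 345 × 100 = 45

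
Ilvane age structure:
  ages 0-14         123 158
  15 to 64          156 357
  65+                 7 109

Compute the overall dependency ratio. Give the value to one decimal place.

Total dependency ratio: 83.3

Total dependency ratio = (123 158 + 7 109) / 156 357 × 100 = 130 267 / 156 357 × 100 = 83.3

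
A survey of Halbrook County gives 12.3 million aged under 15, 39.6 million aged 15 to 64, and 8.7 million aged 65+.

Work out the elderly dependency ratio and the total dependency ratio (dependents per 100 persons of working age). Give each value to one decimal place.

Old-age dependency ratio = 8.7 / 39.6 × 100 = 22.0
Total dependency ratio = (12.3 + 8.7) / 39.6 × 100 = 21.0 / 39.6 × 100 = 53.0

Old-age dependency ratio: 22.0
Total dependency ratio: 53.0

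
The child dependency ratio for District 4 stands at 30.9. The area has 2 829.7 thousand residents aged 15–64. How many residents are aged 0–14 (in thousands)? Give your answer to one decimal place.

Youth dependency ratio = youth / working-age × 100
30.9 = Y / 2 829.7 × 100
⇒ 874.4

Aged 0–14: 874.4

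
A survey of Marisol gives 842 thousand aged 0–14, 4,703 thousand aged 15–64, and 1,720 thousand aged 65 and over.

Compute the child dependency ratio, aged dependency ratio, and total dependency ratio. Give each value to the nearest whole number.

Youth dependency ratio = 842 / 4,703 × 100 = 18
Old-age dependency ratio = 1,720 / 4,703 × 100 = 37
Total dependency ratio = (842 + 1,720) / 4,703 × 100 = 2,562 / 4,703 × 100 = 54

Youth dependency ratio: 18
Old-age dependency ratio: 37
Total dependency ratio: 54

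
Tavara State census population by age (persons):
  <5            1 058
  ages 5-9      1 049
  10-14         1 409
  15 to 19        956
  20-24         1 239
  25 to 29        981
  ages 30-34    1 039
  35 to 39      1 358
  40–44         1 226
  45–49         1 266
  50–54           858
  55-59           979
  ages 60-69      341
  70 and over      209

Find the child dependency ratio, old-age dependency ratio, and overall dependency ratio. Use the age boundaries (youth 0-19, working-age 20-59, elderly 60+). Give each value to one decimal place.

0–19: 1 058 + 1 049 + 1 409 + 956 = 4 472
20–59: 1 239 + 981 + 1 039 + 1 358 + 1 226 + 1 266 + 858 + 979 = 8 946
60+: 341 + 209 = 550
Youth dependency ratio = 4 472 / 8 946 × 100 = 50.0
Old-age dependency ratio = 550 / 8 946 × 100 = 6.1
Total dependency ratio = (4 472 + 550) / 8 946 × 100 = 5 022 / 8 946 × 100 = 56.1

Youth dependency ratio: 50.0
Old-age dependency ratio: 6.1
Total dependency ratio: 56.1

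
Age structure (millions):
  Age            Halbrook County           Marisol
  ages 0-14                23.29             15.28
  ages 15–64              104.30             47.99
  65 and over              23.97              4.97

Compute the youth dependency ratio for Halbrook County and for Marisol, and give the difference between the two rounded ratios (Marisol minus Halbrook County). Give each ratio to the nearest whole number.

Halbrook County: 22
Marisol: 32
Difference: +10

Halbrook County: 23.29 / 104.30 × 100 = 22
Marisol: 15.28 / 47.99 × 100 = 32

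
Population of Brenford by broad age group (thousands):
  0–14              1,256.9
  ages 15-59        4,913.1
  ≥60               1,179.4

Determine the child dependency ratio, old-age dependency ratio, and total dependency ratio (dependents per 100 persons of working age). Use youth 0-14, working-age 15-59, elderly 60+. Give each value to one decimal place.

Youth dependency ratio: 25.6
Old-age dependency ratio: 24.0
Total dependency ratio: 49.6

Youth dependency ratio = 1,256.9 / 4,913.1 × 100 = 25.6
Old-age dependency ratio = 1,179.4 / 4,913.1 × 100 = 24.0
Total dependency ratio = (1,256.9 + 1,179.4) / 4,913.1 × 100 = 2,436.3 / 4,913.1 × 100 = 49.6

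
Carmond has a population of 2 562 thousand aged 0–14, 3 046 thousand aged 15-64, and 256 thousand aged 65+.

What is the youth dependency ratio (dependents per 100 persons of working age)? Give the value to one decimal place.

Youth dependency ratio: 84.1

Youth dependency ratio = 2 562 / 3 046 × 100 = 84.1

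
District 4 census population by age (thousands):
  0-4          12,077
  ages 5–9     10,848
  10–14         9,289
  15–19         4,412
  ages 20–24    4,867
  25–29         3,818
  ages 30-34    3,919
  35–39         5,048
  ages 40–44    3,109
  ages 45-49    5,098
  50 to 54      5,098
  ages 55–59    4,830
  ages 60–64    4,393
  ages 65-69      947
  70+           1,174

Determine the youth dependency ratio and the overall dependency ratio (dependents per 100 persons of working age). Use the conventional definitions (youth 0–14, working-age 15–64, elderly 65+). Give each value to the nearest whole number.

Youth dependency ratio: 72
Total dependency ratio: 77

0–14: 12,077 + 10,848 + 9,289 = 32,214
15–64: 4,412 + 4,867 + 3,818 + 3,919 + 5,048 + 3,109 + 5,098 + 5,098 + 4,830 + 4,393 = 44,592
65+: 947 + 1,174 = 2,121
Youth dependency ratio = 32,214 / 44,592 × 100 = 72
Total dependency ratio = (32,214 + 2,121) / 44,592 × 100 = 34,335 / 44,592 × 100 = 77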